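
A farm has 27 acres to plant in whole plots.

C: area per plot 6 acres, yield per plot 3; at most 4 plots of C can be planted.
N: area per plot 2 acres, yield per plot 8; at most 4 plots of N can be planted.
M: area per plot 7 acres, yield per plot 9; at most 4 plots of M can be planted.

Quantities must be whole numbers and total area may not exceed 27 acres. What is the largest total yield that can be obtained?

51

N has the best ratio (8/2); taking only N gives at most 4×8 = 32 (stopped by the supply cap of 4).
Mixing does better — 3×N and 3×M: area 27 ≤ 27, yield 3·8 + 3·9 = 51.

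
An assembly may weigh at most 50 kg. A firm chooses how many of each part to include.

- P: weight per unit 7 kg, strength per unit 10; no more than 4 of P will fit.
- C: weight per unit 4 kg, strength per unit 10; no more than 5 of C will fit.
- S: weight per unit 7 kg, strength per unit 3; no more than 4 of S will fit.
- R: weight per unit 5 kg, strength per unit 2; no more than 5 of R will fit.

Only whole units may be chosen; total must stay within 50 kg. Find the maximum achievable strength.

90

Take 4×P and 5×C: weight 48 ≤ 50, strength 4·10 + 5·10 = 90.
C has the best ratio (10/4) and is taken to its limit of 5; remaining capacity is filled optimally with the others.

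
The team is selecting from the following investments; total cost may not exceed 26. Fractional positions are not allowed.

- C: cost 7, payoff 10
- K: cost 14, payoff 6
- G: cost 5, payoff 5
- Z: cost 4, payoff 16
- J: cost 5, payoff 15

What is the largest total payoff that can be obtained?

46

This is an integer program with binary decision variables.
C + Z + J: cost 7 + 4 + 5 = 16 ≤ 26, payoff 10 + 16 + 15 = 41.
C + G + Z + J: cost 7 + 5 + 4 + 5 = 21 ≤ 26, payoff 10 + 5 + 16 + 15 = 46.
K + Z + J: cost 14 + 4 + 5 = 23 ≤ 26, payoff 6 + 16 + 15 = 37.
Best is C, G, Z, and J with total payoff 46.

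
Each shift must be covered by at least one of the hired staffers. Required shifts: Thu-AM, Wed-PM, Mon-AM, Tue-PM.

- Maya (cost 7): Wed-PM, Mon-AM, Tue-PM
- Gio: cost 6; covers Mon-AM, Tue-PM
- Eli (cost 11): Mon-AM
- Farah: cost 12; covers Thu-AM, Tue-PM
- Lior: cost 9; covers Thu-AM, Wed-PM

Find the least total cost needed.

The greedy cost-per-new-shift heuristic would pick Maya and Lior for 16, but a cheaper cover exists.
Choose Gio and Lior: together they cover Thu-AM, Wed-PM, Mon-AM, Tue-PM — every shift.
Total cost: 6 + 9 = 15.
No cover costs less than 15.

15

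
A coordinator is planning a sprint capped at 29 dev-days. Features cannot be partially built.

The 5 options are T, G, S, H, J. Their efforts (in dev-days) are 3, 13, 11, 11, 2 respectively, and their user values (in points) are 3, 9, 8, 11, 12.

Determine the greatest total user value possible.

35

Take T, G, H, and J: effort 3 + 13 + 11 + 2 = 29 ≤ 29, user value 3 + 9 + 11 + 12 = 35.
No other feasible combination does better.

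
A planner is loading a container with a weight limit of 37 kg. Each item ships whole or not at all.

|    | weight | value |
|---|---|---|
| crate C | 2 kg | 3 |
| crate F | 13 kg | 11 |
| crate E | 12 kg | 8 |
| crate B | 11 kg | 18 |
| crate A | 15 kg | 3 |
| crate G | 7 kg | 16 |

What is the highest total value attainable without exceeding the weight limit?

Allowing fractional choices, the relaxed optimum would be about 50.7, but items are indivisible.
crate C + crate E + crate B + crate G: weight 2 + 12 + 11 + 7 = 32 ≤ 37, value 3 + 8 + 18 + 16 = 45.
crate F + crate B + crate G: weight 13 + 11 + 7 = 31 ≤ 37, value 11 + 18 + 16 = 45.
crate C + crate F + crate B + crate G: weight 2 + 13 + 11 + 7 = 33 ≤ 37, value 3 + 11 + 18 + 16 = 48.
Best is crate C, crate F, crate B, and crate G with total value 48.

48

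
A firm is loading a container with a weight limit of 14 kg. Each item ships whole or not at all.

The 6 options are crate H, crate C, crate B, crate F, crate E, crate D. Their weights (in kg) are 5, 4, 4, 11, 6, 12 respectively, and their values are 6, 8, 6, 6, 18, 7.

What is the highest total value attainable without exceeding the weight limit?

32

crate B + crate E: weight 4 + 6 = 10 ≤ 14, value 6 + 18 = 24.
crate C + crate E: weight 4 + 6 = 10 ≤ 14, value 8 + 18 = 26.
crate C + crate B + crate E: weight 4 + 4 + 6 = 14 ≤ 14, value 8 + 6 + 18 = 32.
Best is crate C, crate B, and crate E with total value 32.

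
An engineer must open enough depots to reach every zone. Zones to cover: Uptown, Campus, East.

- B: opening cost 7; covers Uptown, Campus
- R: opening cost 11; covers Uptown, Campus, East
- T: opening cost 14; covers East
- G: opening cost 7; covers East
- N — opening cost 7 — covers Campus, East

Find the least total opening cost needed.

This is an integer covering problem.
The greedy cost-per-new-zone heuristic would pick B and G for 14, but a cheaper cover exists.
R alone covers Uptown, Campus, East — every zone.
Total opening cost: 11.
No cover costs less than 11.

11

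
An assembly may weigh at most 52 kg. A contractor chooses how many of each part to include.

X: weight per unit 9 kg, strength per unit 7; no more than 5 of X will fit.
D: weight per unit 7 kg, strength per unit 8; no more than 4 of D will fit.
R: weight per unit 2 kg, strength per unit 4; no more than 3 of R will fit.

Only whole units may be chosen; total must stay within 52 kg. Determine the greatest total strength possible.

58

R has the best ratio (4/2); taking only R gives at most 3×4 = 12 (stopped by the supply cap of 3).
Mixing does better — 2×X, 4×D, and 3×R: weight 52 ≤ 52, strength 2·7 + 4·8 + 3·4 = 58.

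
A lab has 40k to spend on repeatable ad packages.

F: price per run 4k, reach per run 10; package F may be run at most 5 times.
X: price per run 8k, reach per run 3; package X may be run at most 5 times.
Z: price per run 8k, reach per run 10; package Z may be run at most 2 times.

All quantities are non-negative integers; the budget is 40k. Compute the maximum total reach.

70

4×F, 1×X, and 2×Z: price 40 ≤ 40, reach 4·10 + 1·3 + 2·10 = 63.
5×F and 2×Z: price 36 ≤ 40, reach 5·10 + 2·10 = 70.
Best is 70.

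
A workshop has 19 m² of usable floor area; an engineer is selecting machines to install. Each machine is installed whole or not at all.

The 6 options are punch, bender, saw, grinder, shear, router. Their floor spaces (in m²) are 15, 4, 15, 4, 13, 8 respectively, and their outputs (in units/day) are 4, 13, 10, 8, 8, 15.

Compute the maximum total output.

36

Treat it as a binary knapsack problem.
Take bender, grinder, and router: floor space 4 + 4 + 8 = 16 ≤ 19, output 13 + 8 + 15 = 36.
No other feasible combination does better.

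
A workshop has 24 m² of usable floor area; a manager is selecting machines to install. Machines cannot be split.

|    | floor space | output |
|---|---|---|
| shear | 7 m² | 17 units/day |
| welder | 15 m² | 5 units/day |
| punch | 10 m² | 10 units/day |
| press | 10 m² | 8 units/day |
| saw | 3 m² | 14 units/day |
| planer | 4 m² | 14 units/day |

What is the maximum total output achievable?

shear + punch + saw + planer: floor space 7 + 10 + 3 + 4 = 24 ≤ 24, output 17 + 10 + 14 + 14 = 55.
shear + press + saw + planer: floor space 7 + 10 + 3 + 4 = 24 ≤ 24, output 17 + 8 + 14 + 14 = 53.
shear + saw + planer: floor space 7 + 3 + 4 = 14 ≤ 24, output 17 + 14 + 14 = 45.
Best is shear, punch, saw, and planer with total output 55.

55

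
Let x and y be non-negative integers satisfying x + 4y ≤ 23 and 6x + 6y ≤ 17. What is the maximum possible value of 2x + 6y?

12

(x,y)=(0,2): 1·0+4·2=8≤23, 6·0+6·2=12≤17, objective 12.
(x,y)=(1,1): 1·1+4·1=5≤23, 6·1+6·1=12≤17, objective 8.
(x,y)=(0,1): 1·0+4·1=4≤23, 6·0+6·1=6≤17, objective 6.
The best lattice point is (0,2), giving 12.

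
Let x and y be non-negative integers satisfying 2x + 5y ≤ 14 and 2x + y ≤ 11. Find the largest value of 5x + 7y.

Relaxing integrality, the LP optimum is 30.88 at (x,y) = (5.12, 0.75), which is not an integer point.
(x,y)=(4,1) is feasible, giving 27.
(x,y)=(5,0) is feasible, giving 25.
(x,y)=(3,1) is feasible, giving 22.
No feasible integer point exceeds 27.

27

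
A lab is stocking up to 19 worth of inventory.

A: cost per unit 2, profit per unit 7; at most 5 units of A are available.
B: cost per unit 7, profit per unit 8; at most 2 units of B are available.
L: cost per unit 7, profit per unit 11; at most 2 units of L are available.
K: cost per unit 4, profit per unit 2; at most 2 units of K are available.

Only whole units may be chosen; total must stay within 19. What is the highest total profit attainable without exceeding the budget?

5×A and 1×B: cost 17 ≤ 19, profit 5·7 + 1·8 = 43.
5×A and 1×L: cost 17 ≤ 19, profit 5·7 + 1·11 = 46.
Best is 46.

46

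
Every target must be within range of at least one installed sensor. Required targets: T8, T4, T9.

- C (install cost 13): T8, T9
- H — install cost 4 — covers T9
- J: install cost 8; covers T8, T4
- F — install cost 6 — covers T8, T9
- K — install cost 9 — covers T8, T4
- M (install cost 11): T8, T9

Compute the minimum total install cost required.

12

The greedy cost-per-new-target heuristic would pick F and J for 14, but a cheaper cover exists.
Choose H and J: together they cover T8, T4, T9 — every target.
Total install cost: 4 + 8 = 12.
No cover costs less than 12.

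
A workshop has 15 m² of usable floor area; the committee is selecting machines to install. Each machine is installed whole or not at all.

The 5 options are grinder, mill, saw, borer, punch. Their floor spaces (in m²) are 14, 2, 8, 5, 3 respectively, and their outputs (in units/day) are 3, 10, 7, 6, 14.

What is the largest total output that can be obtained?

31

mill + borer + punch: floor space 2 + 5 + 3 = 10 ≤ 15, output 10 + 6 + 14 = 30.
mill + saw + punch: floor space 2 + 8 + 3 = 13 ≤ 15, output 10 + 7 + 14 = 31.
Best is mill, saw, and punch with total output 31.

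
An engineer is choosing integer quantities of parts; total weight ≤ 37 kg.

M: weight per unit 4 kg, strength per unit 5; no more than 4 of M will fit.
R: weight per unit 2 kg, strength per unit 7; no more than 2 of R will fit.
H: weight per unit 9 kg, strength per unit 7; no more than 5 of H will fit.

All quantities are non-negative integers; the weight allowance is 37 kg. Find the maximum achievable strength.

43

This is a bounded integer knapsack.
R has the best ratio (7/2); taking only R gives at most 2×7 = 14 (stopped by the supply cap of 2).
Mixing does better — 3×M, 2×R, and 2×H: weight 34 ≤ 37, strength 3·5 + 2·7 + 2·7 = 43.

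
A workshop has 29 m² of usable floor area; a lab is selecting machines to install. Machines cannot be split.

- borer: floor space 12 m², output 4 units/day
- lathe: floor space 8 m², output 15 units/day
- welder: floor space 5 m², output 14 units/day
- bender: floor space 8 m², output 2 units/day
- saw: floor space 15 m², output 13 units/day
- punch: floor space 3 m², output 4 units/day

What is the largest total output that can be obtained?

42

This is a 0-1 knapsack instance.
Allowing fractional choices, the relaxed optimum would be about 44.3, but machines are indivisible.
lathe + welder + saw: floor space 8 + 5 + 15 = 28 ≤ 29, output 15 + 14 + 13 = 42.
borer + lathe + welder + punch: floor space 12 + 8 + 5 + 3 = 28 ≤ 29, output 4 + 15 + 14 + 4 = 37.
lathe + welder + bender + punch: floor space 8 + 5 + 8 + 3 = 24 ≤ 29, output 15 + 14 + 2 + 4 = 35.
Best is lathe, welder, and saw with total output 42.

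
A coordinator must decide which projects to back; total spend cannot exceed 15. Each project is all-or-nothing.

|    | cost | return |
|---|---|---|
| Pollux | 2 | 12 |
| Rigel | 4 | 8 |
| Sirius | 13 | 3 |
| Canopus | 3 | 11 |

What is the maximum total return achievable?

This is a 0-1 knapsack instance.
Pollux + Canopus: cost 2 + 3 = 5 ≤ 15, return 12 + 11 = 23.
Pollux + Rigel + Canopus: cost 2 + 4 + 3 = 9 ≤ 15, return 12 + 8 + 11 = 31.
Pollux + Rigel: cost 2 + 4 = 6 ≤ 15, return 12 + 8 = 20.
Best is Pollux, Rigel, and Canopus with total return 31.

31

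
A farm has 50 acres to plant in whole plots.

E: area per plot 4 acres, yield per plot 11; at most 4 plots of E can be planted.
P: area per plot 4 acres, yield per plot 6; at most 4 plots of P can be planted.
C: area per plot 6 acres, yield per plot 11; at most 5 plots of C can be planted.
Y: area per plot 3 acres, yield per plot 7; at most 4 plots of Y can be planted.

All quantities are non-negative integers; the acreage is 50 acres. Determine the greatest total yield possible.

This is a bounded integer knapsack.
4×E, 4×C, and 3×Y: area 49 ≤ 50, yield 4·11 + 4·11 + 3·7 = 109.
4×E, 1×P, 3×C, and 4×Y: area 50 ≤ 50, yield 4·11 + 1·6 + 3·11 + 4·7 = 111.
Best is 111.

111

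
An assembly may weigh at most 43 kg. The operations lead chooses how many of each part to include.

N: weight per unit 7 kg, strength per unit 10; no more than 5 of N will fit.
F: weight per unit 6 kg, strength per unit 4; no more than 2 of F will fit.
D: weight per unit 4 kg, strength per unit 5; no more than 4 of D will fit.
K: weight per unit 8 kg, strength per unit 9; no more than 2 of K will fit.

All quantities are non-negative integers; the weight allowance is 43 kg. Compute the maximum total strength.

60

This is a bounded integer knapsack.
5×N and 2×D: weight 43 ≤ 43, strength 5·10 + 2·5 = 60.
5×N and 1×K: weight 43 ≤ 43, strength 5·10 + 1·9 = 59.
Best is 60.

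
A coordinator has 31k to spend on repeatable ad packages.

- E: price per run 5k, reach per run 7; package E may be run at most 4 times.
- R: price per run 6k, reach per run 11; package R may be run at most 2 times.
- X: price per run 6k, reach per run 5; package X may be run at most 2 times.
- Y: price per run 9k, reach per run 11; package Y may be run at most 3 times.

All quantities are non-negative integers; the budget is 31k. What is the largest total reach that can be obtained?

2×E, 2×R, and 1×Y: price 31 ≤ 31, reach 2·7 + 2·11 + 1·11 = 47.
2×R and 2×Y: price 30 ≤ 31, reach 2·11 + 2·11 = 44.
Best is 47.

47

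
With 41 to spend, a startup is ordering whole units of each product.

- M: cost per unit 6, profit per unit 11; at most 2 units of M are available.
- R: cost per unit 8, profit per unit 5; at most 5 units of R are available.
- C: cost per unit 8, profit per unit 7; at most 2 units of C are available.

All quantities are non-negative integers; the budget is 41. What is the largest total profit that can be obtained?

41

Take 2×M, 1×R, and 2×C: cost 36 ≤ 41, profit 2·11 + 1·5 + 2·7 = 41.
M has the best ratio (11/6) and is taken to its limit of 2; remaining capacity is filled optimally with the others.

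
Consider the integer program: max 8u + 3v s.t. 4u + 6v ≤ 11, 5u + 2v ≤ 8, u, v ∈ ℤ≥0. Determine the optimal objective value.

11

Relaxing integrality, the LP optimum is 12.80 at (u,v) = (1.6, 0), which is not an integer point.
(u,v)=(1,1): 4·1+6·1=10≤11, 5·1+2·1=7≤8, objective 11.
(u,v)=(1,0): 4·1+6·0=4≤11, 5·1+2·0=5≤8, objective 8.
No feasible integer point exceeds 11.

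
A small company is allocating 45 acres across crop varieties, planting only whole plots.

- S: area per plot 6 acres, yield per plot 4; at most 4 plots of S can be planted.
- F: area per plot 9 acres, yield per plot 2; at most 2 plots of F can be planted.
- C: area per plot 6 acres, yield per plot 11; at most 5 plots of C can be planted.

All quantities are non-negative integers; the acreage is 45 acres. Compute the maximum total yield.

Take 2×S and 5×C: area 42 ≤ 45, yield 2·4 + 5·11 = 63.
C has the best ratio (11/6) and is taken to its limit of 5; remaining capacity is filled optimally with the others.

63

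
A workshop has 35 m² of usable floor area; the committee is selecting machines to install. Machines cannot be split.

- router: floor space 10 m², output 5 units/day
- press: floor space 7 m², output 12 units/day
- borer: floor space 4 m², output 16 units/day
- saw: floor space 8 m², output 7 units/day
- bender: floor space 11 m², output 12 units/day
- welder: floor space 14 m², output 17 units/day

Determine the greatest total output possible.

Allowing fractional choices, the relaxed optimum would be about 55.9, but machines are indivisible.
press + borer + saw + welder: floor space 7 + 4 + 8 + 14 = 33 ≤ 35, output 12 + 16 + 7 + 17 = 52.
router + press + borer + welder: floor space 10 + 7 + 4 + 14 = 35 ≤ 35, output 5 + 12 + 16 + 17 = 50.
Best is press, borer, saw, and welder with total output 52.

52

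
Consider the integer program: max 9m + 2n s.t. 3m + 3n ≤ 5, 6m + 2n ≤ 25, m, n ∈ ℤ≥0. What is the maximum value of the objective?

Relaxing integrality, the LP optimum is 15.00 at (m,n) = (1.67, 0), which is not an integer point.
(m,n)=(1,0): 3·1+3·0=3≤5, 6·1+2·0=6≤25, objective 9.
(m,n)=(0,1): 3·0+3·1=3≤5, 6·0+2·1=2≤25, objective 2.
No feasible integer point exceeds 9.

9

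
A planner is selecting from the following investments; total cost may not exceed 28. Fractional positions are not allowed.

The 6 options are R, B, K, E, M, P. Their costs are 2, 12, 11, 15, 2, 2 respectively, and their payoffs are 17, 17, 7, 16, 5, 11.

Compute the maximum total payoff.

This is an integer program with binary decision variables.
Allowing fractional choices, the relaxed optimum would be about 60.7, but investments are indivisible.
R + E + M + P: cost 2 + 15 + 2 + 2 = 21 ≤ 28, payoff 17 + 16 + 5 + 11 = 49.
R + B + M + P: cost 2 + 12 + 2 + 2 = 18 ≤ 28, payoff 17 + 17 + 5 + 11 = 50.
R + B + K + P: cost 2 + 12 + 11 + 2 = 27 ≤ 28, payoff 17 + 17 + 7 + 11 = 52.
Best is R, B, K, and P with total payoff 52.

52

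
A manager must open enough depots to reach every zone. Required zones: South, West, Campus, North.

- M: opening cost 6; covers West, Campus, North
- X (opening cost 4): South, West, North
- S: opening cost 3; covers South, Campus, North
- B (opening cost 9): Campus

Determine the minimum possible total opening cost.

Choose X and S: together they cover South, West, Campus, North — every zone.
Total opening cost: 4 + 3 = 7.
No cover costs less than 7.

7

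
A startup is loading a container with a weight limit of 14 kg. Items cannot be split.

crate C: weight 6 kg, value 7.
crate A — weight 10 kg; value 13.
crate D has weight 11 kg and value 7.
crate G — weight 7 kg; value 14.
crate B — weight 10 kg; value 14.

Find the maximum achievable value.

Take crate C and crate G: weight 6 + 7 = 13 ≤ 14, value 7 + 14 = 21.
No other feasible combination does better.

21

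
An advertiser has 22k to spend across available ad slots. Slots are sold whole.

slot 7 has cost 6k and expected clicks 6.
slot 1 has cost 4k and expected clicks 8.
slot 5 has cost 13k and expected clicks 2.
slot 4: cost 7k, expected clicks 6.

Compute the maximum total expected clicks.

Take slot 7, slot 1, and slot 4: cost 6 + 4 + 7 = 17 ≤ 22, expected clicks 6 + 8 + 6 = 20.
No other feasible combination does better.

20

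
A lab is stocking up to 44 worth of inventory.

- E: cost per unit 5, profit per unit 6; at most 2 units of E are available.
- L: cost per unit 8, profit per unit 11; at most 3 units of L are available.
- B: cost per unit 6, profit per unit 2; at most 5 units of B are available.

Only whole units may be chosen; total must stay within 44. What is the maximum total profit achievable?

L has the best ratio (11/8); taking only L gives at most 3×11 = 33 (stopped by the supply cap of 3).
Mixing does better — 2×E, 3×L, and 1×B: cost 40 ≤ 44, profit 2·6 + 3·11 + 1·2 = 47.

47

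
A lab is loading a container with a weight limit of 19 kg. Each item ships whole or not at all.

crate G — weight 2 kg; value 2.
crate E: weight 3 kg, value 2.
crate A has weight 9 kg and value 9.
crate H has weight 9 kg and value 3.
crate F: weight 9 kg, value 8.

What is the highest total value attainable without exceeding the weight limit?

crate A + crate F: weight 9 + 9 = 18 ≤ 19, value 9 + 8 = 17.
crate G + crate E + crate A: weight 2 + 3 + 9 = 14 ≤ 19, value 2 + 2 + 9 = 13.
Best is crate A and crate F with total value 17.

17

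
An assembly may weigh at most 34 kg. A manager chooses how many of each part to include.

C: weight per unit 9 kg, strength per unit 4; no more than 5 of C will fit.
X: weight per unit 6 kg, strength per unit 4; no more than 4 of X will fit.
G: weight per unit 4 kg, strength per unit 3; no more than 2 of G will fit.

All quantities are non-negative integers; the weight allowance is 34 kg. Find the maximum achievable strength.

22

Take 4×X and 2×G: weight 32 ≤ 34, strength 4·4 + 2·3 = 22.
G has the best ratio (3/4) and is taken to its limit of 2; remaining capacity is filled optimally with the others.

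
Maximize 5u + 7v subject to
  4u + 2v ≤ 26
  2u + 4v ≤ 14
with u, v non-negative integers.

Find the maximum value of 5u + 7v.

32

(u,v)=(5,1): 4·5+2·1=22≤26, 2·5+4·1=14≤14, objective 32.
(u,v)=(6,0): 4·6+2·0=24≤26, 2·6+4·0=12≤14, objective 30.
(u,v)=(4,1): 4·4+2·1=18≤26, 2·4+4·1=12≤14, objective 27.
No feasible integer point exceeds 32.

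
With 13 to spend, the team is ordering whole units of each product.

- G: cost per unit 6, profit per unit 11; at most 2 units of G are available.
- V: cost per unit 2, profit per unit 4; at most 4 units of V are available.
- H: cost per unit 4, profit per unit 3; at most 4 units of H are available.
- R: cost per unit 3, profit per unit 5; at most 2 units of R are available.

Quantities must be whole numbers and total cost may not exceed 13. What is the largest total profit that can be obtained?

24

Take 1×G, 2×V, and 1×R: cost 13 ≤ 13, profit 1·11 + 2·4 + 1·5 = 24.
No other integer combination yields more.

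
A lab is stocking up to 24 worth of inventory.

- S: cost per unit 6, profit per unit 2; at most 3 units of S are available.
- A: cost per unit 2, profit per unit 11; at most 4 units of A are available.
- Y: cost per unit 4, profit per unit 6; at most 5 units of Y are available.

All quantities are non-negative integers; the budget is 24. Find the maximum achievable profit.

4×A and 4×Y: cost 24 ≤ 24, profit 4·11 + 4·6 = 68.
4×A and 3×Y: cost 20 ≤ 24, profit 4·11 + 3·6 = 62.
Best is 68.

68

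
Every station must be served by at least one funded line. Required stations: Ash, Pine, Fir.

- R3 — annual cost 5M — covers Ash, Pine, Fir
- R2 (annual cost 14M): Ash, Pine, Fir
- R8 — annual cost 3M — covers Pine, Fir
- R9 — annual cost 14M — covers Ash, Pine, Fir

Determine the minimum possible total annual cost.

The greedy cost-per-new-station heuristic would pick R8 and R3 for 8, but a cheaper cover exists.
R3 alone covers Ash, Pine, Fir — every station.
Total annual cost: 5.
No cover costs less than 5.

5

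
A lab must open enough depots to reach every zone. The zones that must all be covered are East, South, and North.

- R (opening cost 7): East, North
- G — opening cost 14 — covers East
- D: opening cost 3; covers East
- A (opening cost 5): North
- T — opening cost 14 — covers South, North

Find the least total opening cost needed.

17

The greedy cost-per-new-zone heuristic would pick D, A, and T for 22, but a cheaper cover exists.
Choose D and T: together they cover East, South, North — every zone.
Total opening cost: 3 + 14 = 17.
No cover costs less than 17.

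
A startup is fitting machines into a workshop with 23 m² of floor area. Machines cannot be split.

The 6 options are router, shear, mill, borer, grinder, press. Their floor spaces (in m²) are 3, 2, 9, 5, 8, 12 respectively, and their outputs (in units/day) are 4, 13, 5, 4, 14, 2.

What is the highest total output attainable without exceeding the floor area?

36

Allowing fractional choices, the relaxed optimum would be about 37.8, but machines are indivisible.
router + shear + mill + grinder: floor space 3 + 2 + 9 + 8 = 22 ≤ 23, output 4 + 13 + 5 + 14 = 36.
shear + mill + grinder: floor space 2 + 9 + 8 = 19 ≤ 23, output 13 + 5 + 14 = 32.
router + shear + borer + grinder: floor space 3 + 2 + 5 + 8 = 18 ≤ 23, output 4 + 13 + 4 + 14 = 35.
Best is router, shear, mill, and grinder with total output 36.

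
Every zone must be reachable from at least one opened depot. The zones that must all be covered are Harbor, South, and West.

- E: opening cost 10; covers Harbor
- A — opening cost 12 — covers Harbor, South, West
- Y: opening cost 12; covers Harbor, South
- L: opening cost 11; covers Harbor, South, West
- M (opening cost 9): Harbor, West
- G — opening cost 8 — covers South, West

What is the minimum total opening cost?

L alone covers Harbor, South, West — every zone.
Total opening cost: 11.
No cover costs less than 11.

11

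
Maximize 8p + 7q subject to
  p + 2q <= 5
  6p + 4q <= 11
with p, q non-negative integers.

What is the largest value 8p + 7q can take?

Relaxing integrality, the LP optimum is 18.62 at (p,q) = (0.25, 2.38), which is not an integer point.
(p,q)=(1,1): 1·1+2·1=3≤5, 6·1+4·1=10≤11, objective 15.
(p,q)=(0,2): 1·0+2·2=4≤5, 6·0+4·2=8≤11, objective 14.
(p,q)=(1,0): 1·1+2·0=1≤5, 6·1+4·0=6≤11, objective 8.
(p,q)=(0,1): 1·0+2·1=2≤5, 6·0+4·1=4≤11, objective 7.
The best lattice point is (1,1), giving 15.

15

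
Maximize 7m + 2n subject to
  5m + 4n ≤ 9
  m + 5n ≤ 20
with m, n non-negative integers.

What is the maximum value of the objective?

9

Relaxing integrality, the LP optimum is 12.60 at (m,n) = (1.8, 0), which is not an integer point.
(m,n)=(1,1): 5·1+4·1=9≤9, 1·1+5·1=6≤20, objective 9.
(m,n)=(1,0): 5·1+4·0=5≤9, 1·1+5·0=1≤20, objective 7.
(m,n)=(0,2): 5·0+4·2=8≤9, 1·0+5·2=10≤20, objective 4.
No feasible integer point exceeds 9.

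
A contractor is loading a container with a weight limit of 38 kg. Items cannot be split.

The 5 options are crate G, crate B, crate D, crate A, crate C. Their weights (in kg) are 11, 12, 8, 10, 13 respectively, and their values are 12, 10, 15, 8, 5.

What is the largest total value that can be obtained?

37

This is a 0-1 knapsack instance.
crate G + crate D + crate A: weight 11 + 8 + 10 = 29 ≤ 38, value 12 + 15 + 8 = 35.
crate B + crate D + crate A: weight 12 + 8 + 10 = 30 ≤ 38, value 10 + 15 + 8 = 33.
crate G + crate B + crate D: weight 11 + 12 + 8 = 31 ≤ 38, value 12 + 10 + 15 = 37.
Best is crate G, crate B, and crate D with total value 37.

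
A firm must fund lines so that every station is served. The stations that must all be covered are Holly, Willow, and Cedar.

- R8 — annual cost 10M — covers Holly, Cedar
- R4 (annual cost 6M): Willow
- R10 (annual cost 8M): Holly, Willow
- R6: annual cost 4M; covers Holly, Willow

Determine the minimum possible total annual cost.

Choose R8 and R6: together they cover Holly, Willow, Cedar — every station.
Total annual cost: 10 + 4 = 14.
No cover costs less than 14.

14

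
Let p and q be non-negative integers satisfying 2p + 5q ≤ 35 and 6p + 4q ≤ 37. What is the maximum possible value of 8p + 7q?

Relaxing integrality, the LP optimum is 59.64 at (p,q) = (2.05, 6.18), which is not an integer point.
(p,q)=(2,6): 2·2+5·6=34≤35, 6·2+4·6=36≤37, objective 58.
(p,q)=(2,5): 2·2+5·5=29≤35, 6·2+4·5=32≤37, objective 51.
(p,q)=(1,6): 2·1+5·6=32≤35, 6·1+4·6=30≤37, objective 50.
Maximum is 58 at (p,q)=(2,6).

58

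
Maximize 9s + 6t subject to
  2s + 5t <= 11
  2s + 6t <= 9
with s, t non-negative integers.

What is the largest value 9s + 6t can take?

36

The continuous relaxation peaks at (4.5, 0) with value 40.50; rounding to a feasible lattice point costs some objective.
(s,t)=(4,0): 2·4+5·0=8≤11, 2·4+6·0=8≤9, objective 36.
(s,t)=(3,0): 2·3+5·0=6≤11, 2·3+6·0=6≤9, objective 27.
No feasible integer point exceeds 36.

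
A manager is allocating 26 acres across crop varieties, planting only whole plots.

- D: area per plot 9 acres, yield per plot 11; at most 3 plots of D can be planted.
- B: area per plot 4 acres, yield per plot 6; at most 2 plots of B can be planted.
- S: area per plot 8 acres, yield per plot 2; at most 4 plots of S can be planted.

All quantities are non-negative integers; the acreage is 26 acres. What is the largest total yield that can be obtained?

This is a bounded integer knapsack.
B has the best ratio (6/4); taking only B gives at most 2×6 = 12 (stopped by the supply cap of 2).
Mixing does better — 2×D and 2×B: area 26 ≤ 26, yield 2·11 + 2·6 = 34.

34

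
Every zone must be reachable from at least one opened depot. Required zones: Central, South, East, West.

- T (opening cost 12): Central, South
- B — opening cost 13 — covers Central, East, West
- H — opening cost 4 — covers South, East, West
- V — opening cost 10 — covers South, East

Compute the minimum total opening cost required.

This is an integer covering problem.
Choose T and H: together they cover Central, South, East, West — every zone.
Total opening cost: 12 + 4 = 16.

16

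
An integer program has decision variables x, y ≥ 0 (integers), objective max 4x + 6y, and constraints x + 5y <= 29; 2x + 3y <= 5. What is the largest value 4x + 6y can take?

10

(x,y)=(1,1) is feasible, giving 10.
(x,y)=(2,0) is feasible, giving 8.
(x,y)=(0,1) is feasible, giving 6.
(x,y)=(1,0) is feasible, giving 4.
No feasible integer point exceeds 10.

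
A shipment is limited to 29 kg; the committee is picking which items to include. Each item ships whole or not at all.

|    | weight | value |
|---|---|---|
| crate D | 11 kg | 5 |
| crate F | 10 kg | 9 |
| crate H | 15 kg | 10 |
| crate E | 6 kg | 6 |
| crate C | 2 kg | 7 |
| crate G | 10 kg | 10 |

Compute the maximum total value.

32

Allowing fractional choices, the relaxed optimum would be about 32.7, but items are indivisible.
crate D + crate E + crate C + crate G: weight 11 + 6 + 2 + 10 = 29 ≤ 29, value 5 + 6 + 7 + 10 = 28.
crate F + crate E + crate C + crate G: weight 10 + 6 + 2 + 10 = 28 ≤ 29, value 9 + 6 + 7 + 10 = 32.
crate H + crate C + crate G: weight 15 + 2 + 10 = 27 ≤ 29, value 10 + 7 + 10 = 27.
Best is crate F, crate E, crate C, and crate G with total value 32.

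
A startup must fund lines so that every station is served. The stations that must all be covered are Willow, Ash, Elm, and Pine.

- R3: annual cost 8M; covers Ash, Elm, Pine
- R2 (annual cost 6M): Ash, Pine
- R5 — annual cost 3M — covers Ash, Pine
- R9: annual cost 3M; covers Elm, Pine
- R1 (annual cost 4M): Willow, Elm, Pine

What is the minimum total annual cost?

Choose R5 and R1: together they cover Willow, Ash, Elm, Pine — every station.
Total annual cost: 3 + 4 = 7.
No cover costs less than 7.

7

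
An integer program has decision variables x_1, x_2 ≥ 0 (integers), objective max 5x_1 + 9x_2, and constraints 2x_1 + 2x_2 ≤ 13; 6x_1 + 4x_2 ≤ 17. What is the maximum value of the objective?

36

The continuous relaxation peaks at (0, 4.25) with value 38.25; rounding to a feasible lattice point costs some objective.
(x_1,x_2)=(0,4): 2·0+2·4=8≤13, 6·0+4·4=16≤17, objective 36.
(x_1,x_2)=(0,3): 2·0+2·3=6≤13, 6·0+4·3=12≤17, objective 27.
No feasible integer point exceeds 36.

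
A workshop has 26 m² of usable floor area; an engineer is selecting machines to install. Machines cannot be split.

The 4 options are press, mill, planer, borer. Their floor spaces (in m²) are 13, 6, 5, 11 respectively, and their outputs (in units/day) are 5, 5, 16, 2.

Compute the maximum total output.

26

mill + planer + borer: floor space 6 + 5 + 11 = 22 ≤ 26, output 5 + 16 + 2 = 23.
press + mill + planer: floor space 13 + 6 + 5 = 24 ≤ 26, output 5 + 5 + 16 = 26.
mill + planer: floor space 6 + 5 = 11 ≤ 26, output 5 + 16 = 21.
Best is press, mill, and planer with total output 26.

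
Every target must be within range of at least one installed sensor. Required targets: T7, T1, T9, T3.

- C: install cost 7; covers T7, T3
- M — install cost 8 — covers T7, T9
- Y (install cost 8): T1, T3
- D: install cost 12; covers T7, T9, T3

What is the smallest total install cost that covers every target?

16

Choose M and Y: together they cover T7, T1, T9, T3 — every target.
Total install cost: 8 + 8 = 16.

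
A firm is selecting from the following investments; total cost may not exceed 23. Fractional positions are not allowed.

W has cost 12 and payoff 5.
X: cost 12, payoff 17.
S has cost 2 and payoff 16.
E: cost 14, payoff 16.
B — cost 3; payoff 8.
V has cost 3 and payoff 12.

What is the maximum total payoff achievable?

S + E + B + V: cost 2 + 14 + 3 + 3 = 22 ≤ 23, payoff 16 + 16 + 8 + 12 = 52.
X + S + B + V: cost 12 + 2 + 3 + 3 = 20 ≤ 23, payoff 17 + 16 + 8 + 12 = 53.
X + S + V: cost 12 + 2 + 3 = 17 ≤ 23, payoff 17 + 16 + 12 = 45.
Best is X, S, B, and V with total payoff 53.

53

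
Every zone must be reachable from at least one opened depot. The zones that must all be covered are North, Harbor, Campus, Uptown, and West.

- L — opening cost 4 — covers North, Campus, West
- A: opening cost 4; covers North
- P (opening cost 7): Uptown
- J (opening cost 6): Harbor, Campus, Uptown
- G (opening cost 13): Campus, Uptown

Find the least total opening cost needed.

10

Choose L and J: together they cover North, Harbor, Campus, Uptown, West — every zone.
Total opening cost: 4 + 6 = 10.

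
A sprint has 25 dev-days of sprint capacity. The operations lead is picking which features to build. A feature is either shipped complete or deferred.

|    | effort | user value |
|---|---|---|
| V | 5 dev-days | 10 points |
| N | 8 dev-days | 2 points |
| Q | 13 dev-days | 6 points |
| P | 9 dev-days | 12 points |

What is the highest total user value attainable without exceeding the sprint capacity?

Allowing fractional choices, the relaxed optimum would be about 27.1, but features are indivisible.
V + P: effort 5 + 9 = 14 ≤ 25, user value 10 + 12 = 22.
V + N + P: effort 5 + 8 + 9 = 22 ≤ 25, user value 10 + 2 + 12 = 24.
Best is V, N, and P with total user value 24.

24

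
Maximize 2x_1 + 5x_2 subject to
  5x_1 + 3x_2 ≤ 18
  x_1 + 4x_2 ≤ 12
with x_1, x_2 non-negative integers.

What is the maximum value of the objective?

Relaxing integrality, the LP optimum is 16.59 at (x_1,x_2) = (2.12, 2.47), which is not an integer point.
(x_1,x_2)=(0,3): 5·0+3·3=9≤18, 1·0+4·3=12≤12, objective 15.
(x_1,x_2)=(2,2): 5·2+3·2=16≤18, 1·2+4·2=10≤12, objective 14.
(x_1,x_2)=(1,2): 5·1+3·2=11≤18, 1·1+4·2=9≤12, objective 12.
(x_1,x_2)=(3,1): 5·3+3·1=18≤18, 1·3+4·1=7≤12, objective 11.
No feasible integer point exceeds 15.

15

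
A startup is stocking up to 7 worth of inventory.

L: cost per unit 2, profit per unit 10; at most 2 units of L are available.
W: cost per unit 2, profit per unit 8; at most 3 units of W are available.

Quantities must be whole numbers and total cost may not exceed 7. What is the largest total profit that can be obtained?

2×L and 1×W: cost 6 ≤ 7, profit 2·10 + 1·8 = 28.
1×L and 2×W: cost 6 ≤ 7, profit 1·10 + 2·8 = 26.
Best is 28.

28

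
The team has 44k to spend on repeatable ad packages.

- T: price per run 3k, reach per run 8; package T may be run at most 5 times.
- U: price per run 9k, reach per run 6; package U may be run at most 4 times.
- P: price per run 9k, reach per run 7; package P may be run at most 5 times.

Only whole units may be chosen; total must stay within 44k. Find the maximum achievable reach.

61

This is a bounded integer knapsack.
5×T and 3×P: price 42 ≤ 44, reach 5·8 + 3·7 = 61.
5×T, 1×U, and 2×P: price 42 ≤ 44, reach 5·8 + 1·6 + 2·7 = 60.
Best is 61.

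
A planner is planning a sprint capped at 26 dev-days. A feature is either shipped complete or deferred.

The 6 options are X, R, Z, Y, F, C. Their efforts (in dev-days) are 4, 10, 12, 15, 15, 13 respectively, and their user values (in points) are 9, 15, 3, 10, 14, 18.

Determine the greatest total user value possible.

33

R + C: effort 10 + 13 = 23 ≤ 26, user value 15 + 18 = 33.
X + C: effort 4 + 13 = 17 ≤ 26, user value 9 + 18 = 27.
R + F: effort 10 + 15 = 25 ≤ 26, user value 15 + 14 = 29.
Best is R and C with total user value 33.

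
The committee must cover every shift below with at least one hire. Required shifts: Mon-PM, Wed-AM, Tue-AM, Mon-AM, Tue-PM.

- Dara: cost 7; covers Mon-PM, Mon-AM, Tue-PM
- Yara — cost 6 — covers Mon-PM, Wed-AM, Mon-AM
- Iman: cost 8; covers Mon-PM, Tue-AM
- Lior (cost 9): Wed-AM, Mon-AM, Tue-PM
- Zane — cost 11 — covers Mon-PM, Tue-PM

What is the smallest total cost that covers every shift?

The greedy cost-per-new-shift heuristic would pick Yara, Dara, and Iman for 21, but a cheaper cover exists.
Choose Iman and Lior: together they cover Mon-PM, Wed-AM, Tue-AM, Mon-AM, Tue-PM — every shift.
Total cost: 8 + 9 = 17.
No cover costs less than 17.

17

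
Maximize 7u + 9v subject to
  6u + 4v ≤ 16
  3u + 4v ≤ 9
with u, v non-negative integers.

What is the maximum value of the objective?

(u,v)=(0,2): 6·0+4·2=8≤16, 3·0+4·2=8≤9, objective 18.
(u,v)=(1,1): 6·1+4·1=10≤16, 3·1+4·1=7≤9, objective 16.
(u,v)=(2,0): 6·2+4·0=12≤16, 3·2+4·0=6≤9, objective 14.
The best lattice point is (0,2), giving 18.

18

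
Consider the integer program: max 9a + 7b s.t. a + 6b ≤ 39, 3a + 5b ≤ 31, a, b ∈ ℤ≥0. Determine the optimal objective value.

90

Relaxing integrality, the LP optimum is 93.00 at (a,b) = (10.3, 0), which is not an integer point.
(a,b)=(10,0): 1·10+6·0=10≤39, 3·10+5·0=30≤31, objective 90.
(a,b)=(9,0): 1·9+6·0=9≤39, 3·9+5·0=27≤31, objective 81.
The best lattice point is (10,0), giving 90.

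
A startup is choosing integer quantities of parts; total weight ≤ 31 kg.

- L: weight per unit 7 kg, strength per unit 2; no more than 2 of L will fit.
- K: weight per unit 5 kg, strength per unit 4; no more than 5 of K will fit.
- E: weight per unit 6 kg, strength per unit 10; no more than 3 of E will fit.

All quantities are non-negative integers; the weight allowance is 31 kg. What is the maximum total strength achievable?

38

Take 2×K and 3×E: weight 28 ≤ 31, strength 2·4 + 3·10 = 38.
E has the best ratio (10/6) and is taken to its limit of 3; remaining capacity is filled optimally with the others.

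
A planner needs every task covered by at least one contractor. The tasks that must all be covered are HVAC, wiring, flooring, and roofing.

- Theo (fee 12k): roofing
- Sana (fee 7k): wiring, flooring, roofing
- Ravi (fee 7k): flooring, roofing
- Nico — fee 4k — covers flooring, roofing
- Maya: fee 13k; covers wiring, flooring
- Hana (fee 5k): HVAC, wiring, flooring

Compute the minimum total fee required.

9

Choose Nico and Hana: together they cover HVAC, wiring, flooring, roofing — every task.
Total fee: 4 + 5 = 9.
No cover costs less than 9.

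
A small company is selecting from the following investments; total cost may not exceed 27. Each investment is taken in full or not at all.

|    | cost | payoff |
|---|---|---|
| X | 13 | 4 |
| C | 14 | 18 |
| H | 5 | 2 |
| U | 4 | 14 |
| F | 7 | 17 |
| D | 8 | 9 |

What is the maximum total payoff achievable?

49

H + U + F + D: cost 5 + 4 + 7 + 8 = 24 ≤ 27, payoff 2 + 14 + 17 + 9 = 42.
C + U + F: cost 14 + 4 + 7 = 25 ≤ 27, payoff 18 + 14 + 17 = 49.
C + U + D: cost 14 + 4 + 8 = 26 ≤ 27, payoff 18 + 14 + 9 = 41.
Best is C, U, and F with total payoff 49.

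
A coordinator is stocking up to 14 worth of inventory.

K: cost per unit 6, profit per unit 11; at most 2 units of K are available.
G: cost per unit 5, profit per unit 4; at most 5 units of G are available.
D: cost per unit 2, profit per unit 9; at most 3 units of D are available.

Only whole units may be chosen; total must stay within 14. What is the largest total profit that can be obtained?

38

D has the best ratio (9/2); taking only D gives at most 3×9 = 27 (stopped by the supply cap of 3).
Mixing does better — 1×K and 3×D: cost 12 ≤ 14, profit 1·11 + 3·9 = 38.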